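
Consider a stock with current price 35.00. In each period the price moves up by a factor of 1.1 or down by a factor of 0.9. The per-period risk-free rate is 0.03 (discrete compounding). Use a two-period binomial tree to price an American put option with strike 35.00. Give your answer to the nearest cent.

1.26

Risk-neutral probability p = (1 + 0.03 − 0.9)/(1.1 − 0.9) = 0.1300/0.2000 = 0.6500
Terminal stock prices: S_uu = 42.35, S_ud = 34.65, S_dd = 28.35
Terminal payoffs (K − S): max(-7.35, 0) = 0, max(0.35, 0) = 0.35, max(6.65, 0) = 6.65
Node u (S = 38.5): continuation = 1/1.03·[0.6500·0.0000 + 0.3500·0.3500] = 0.1189; exercise value = 0.0000 ≤ continuation, so V_u = 0.1189
Node d (S = 31.5): continuation = 1/1.03·[0.6500·0.3500 + 0.3500·6.6500] = 2.4806; exercise value = 3.5000 > continuation, so V_d = 3.5000 (exercise)
Node 0 (S = 35): continuation = 1/1.03·[0.6500·0.1189 + 0.3500·3.5000] = 1.2644; exercise value = 0.0000 ≤ continuation, so V_0 = 1.2644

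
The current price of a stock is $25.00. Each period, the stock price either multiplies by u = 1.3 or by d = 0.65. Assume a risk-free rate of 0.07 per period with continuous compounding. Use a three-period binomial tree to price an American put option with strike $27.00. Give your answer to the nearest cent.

$4.67

Risk-neutral probability p = (e^0.07 − 0.65)/(1.3 − 0.65) = 0.4225/0.6500 = 0.6500
Terminal stock prices: S_uuu = 54.93, S_uud = 27.46, S_udd = 13.73, S_ddd = 6.866
Terminal payoffs (K − S): max(-27.93, 0) = 0, max(-0.4625, 0) = 0, max(13.27, 0) = 13.27, max(20.13, 0) = 20.13
Node uu (S = 42.25): continuation = e^(−0.07)·[0.6500·0.0000 + 0.3500·0.0000] = 0.0000; exercise value = 0.0000 ≤ continuation, so V_uu = 0.0000
Node ud (S = 21.12): continuation = e^(−0.07)·[0.6500·0.0000 + 0.3500·13.2687] = 4.3299; exercise value = 5.8750 > continuation, so V_ud = 5.8750 (exercise)
Node dd (S = 10.56): continuation = e^(−0.07)·[0.6500·13.2687 + 0.3500·20.1344] = 14.6121; exercise value = 16.4375 > continuation, so V_dd = 16.4375 (exercise)
Node u (S = 32.5): continuation = e^(−0.07)·[0.6500·0.0000 + 0.3500·5.8750] = 1.9172; exercise value = 0.0000 ≤ continuation, so V_u = 1.9172
Node d (S = 16.25): continuation = e^(−0.07)·[0.6500·5.8750 + 0.3500·16.4375] = 8.9246; exercise value = 10.7500 > continuation, so V_d = 10.7500 (exercise)
Node 0 (S = 25): continuation = e^(−0.07)·[0.6500·1.9172 + 0.3500·10.7500] = 4.6699; exercise value = 2.0000 ≤ continuation, so V_0 = 4.6699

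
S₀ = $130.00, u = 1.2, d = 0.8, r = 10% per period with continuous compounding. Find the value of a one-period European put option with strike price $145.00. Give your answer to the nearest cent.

Risk-neutral probability p = (e^0.1 − 0.8)/(1.2 − 0.8) = 0.3052/0.4000 = 0.7629
Terminal stock prices: S_u = 156, S_d = 104
Terminal payoffs (K − S): max(-11, 0) = 0, max(41, 0) = 41
Node 0 (S = 130): V_0 = e^(−0.1)·[0.7629·0.0000 + 0.2371·41.0000] = 8.7950

$8.80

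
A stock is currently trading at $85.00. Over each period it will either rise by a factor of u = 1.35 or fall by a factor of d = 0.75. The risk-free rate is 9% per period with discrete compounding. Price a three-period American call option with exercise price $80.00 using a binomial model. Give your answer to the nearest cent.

Risk-neutral probability p = (1 + 0.09 − 0.75)/(1.35 − 0.75) = 0.3400/0.6000 = 0.5667
Terminal stock prices: S_uuu = 209.1, S_uud = 116.2, S_udd = 64.55, S_ddd = 35.86
Terminal payoffs (S − K): max(129.1, 0) = 129.1, max(36.18, 0) = 36.18, max(-15.45, 0) = 0, max(-44.14, 0) = 0
Node uu (S = 154.9): continuation = 1/1.09·[0.5667·129.1319 + 0.4333·36.1844] = 81.5180; exercise value = 74.9125 ≤ continuation, so V_uu = 81.5180
Node ud (S = 86.06): continuation = 1/1.09·[0.5667·36.1844 + 0.4333·0.0000] = 18.8114; exercise value = 6.0625 ≤ continuation, so V_ud = 18.8114
Node dd (S = 47.81): continuation = 1/1.09·[0.5667·0.0000 + 0.4333·0.0000] = 0.0000; exercise value = 0.0000 ≤ continuation, so V_dd = 0.0000
Node u (S = 114.8): continuation = 1/1.09·[0.5667·81.5180 + 0.4333·18.8114] = 49.8579; exercise value = 34.7500 ≤ continuation, so V_u = 49.8579
Node d (S = 63.75): continuation = 1/1.09·[0.5667·18.8114 + 0.4333·0.0000] = 9.7797; exercise value = 0.0000 ≤ continuation, so V_d = 9.7797
Node 0 (S = 85): continuation = 1/1.09·[0.5667·49.8579 + 0.4333·9.7797] = 29.8080; exercise value = 5.0000 ≤ continuation, so V_0 = 29.8080

$29.81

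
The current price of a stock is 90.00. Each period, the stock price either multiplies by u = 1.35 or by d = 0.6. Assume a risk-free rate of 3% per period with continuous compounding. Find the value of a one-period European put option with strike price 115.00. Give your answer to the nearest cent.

Risk-neutral probability p = (e^0.03 − 0.6)/(1.35 − 0.6) = 0.4305/0.7500 = 0.5739
Terminal stock prices: S_u = 121.5, S_d = 54
Terminal payoffs (K − S): max(-6.5, 0) = 0, max(61, 0) = 61
Node 0 (S = 90): V_0 = e^(−0.03)·[0.5739·0.0000 + 0.4261·61.0000] = 25.2216

25.22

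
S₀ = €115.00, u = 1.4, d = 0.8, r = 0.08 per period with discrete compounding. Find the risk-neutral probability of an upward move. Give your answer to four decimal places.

p = 0.4667

Risk-neutral probability p = (1 + 0.08 − 0.8)/(1.4 − 0.8) = 0.2800/0.6000 = 0.4667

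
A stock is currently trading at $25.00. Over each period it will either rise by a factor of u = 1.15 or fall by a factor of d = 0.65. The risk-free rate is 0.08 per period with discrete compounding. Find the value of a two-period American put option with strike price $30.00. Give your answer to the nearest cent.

Risk-neutral probability p = (1 + 0.08 − 0.65)/(1.15 − 0.65) = 0.4300/0.5000 = 0.8600
Terminal stock prices: S_uu = 33.06, S_ud = 18.69, S_dd = 10.56
Terminal payoffs (K − S): max(-3.062, 0) = 0, max(11.31, 0) = 11.31, max(19.44, 0) = 19.44
Node u (S = 28.75): continuation = 1/1.08·[0.8600·0.0000 + 0.1400·11.3125] = 1.4664; exercise value = 1.2500 ≤ continuation, so V_u = 1.4664
Node d (S = 16.25): continuation = 1/1.08·[0.8600·11.3125 + 0.1400·19.4375] = 11.5278; exercise value = 13.7500 > continuation, so V_d = 13.7500 (exercise)
Node 0 (S = 25): continuation = 1/1.08·[0.8600·1.4664 + 0.1400·13.7500] = 2.9501; exercise value = 5.0000 > continuation, so V_0 = 5.0000 (exercise)

$5.00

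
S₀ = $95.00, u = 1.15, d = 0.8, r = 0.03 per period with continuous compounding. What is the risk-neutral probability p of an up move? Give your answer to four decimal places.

p = 0.6584

Risk-neutral probability p = (e^0.03 − 0.8)/(1.15 − 0.8) = 0.2305/0.3500 = 0.6584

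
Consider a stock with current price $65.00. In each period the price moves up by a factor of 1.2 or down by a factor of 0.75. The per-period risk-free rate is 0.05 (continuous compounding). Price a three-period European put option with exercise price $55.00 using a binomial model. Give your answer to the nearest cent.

Risk-neutral probability p = (e^0.05 − 0.75)/(1.2 − 0.75) = 0.3013/0.4500 = 0.6695
Terminal stock prices: S_uuu = 112.3, S_uud = 70.2, S_udd = 43.88, S_ddd = 27.42
Terminal payoffs (K − S): max(-57.32, 0) = 0, max(-15.2, 0) = 0, max(11.12, 0) = 11.12, max(27.58, 0) = 27.58
Node uu (S = 93.6): V_uu = e^(−0.05)·[0.6695·0.0000 + 0.3305·0.0000] = 0.0000
Node ud (S = 58.5): V_ud = e^(−0.05)·[0.6695·0.0000 + 0.3305·11.1250] = 3.4976
Node dd (S = 36.56): V_dd = e^(−0.05)·[0.6695·11.1250 + 0.3305·27.5781] = 15.7551
Node u (S = 78): V_u = e^(−0.05)·[0.6695·0.0000 + 0.3305·3.4976] = 1.0996
Node d (S = 48.75): V_d = e^(−0.05)·[0.6695·3.4976 + 0.3305·15.7551] = 7.1806
Node 0 (S = 65): V_0 = e^(−0.05)·[0.6695·1.0996 + 0.3305·7.1806] = 2.9578

$2.96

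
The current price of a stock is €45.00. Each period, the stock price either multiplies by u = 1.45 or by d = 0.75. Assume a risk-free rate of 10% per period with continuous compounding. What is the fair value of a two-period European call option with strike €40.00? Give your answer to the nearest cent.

€15.17

Risk-neutral probability p = (e^0.1 − 0.75)/(1.45 − 0.75) = 0.3552/0.7000 = 0.5074
Terminal stock prices: S_uu = 94.61, S_ud = 48.94, S_dd = 25.31
Terminal payoffs (S − K): max(54.61, 0) = 54.61, max(8.938, 0) = 8.938, max(-14.69, 0) = 0
Node u (S = 65.25): V_u = e^(−0.1)·[0.5074·54.6125 + 0.4926·8.9375] = 29.0565
Node d (S = 33.75): V_d = e^(−0.1)·[0.5074·8.9375 + 0.4926·0.0000] = 4.1032
Node 0 (S = 45): V_0 = e^(−0.1)·[0.5074·29.0565 + 0.4926·4.1032] = 15.1689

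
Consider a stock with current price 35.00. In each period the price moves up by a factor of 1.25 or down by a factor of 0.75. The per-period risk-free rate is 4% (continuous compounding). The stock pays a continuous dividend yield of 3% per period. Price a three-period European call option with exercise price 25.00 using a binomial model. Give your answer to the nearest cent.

Per-period risk-free factor R = e^0.04 = 1.0408; dividend-adjusted growth = e^(0.04−0.03) = 1.0101.
Risk-neutral probability p = (1.0101 − 0.75)/(1.25 − 0.75) = 0.2601/0.5000 = 0.5201
Terminal stock prices: S_uuu = 68.36, S_uud = 41.02, S_udd = 24.61, S_ddd = 14.77
Terminal payoffs (S − K): max(43.36, 0) = 43.36, max(16.02, 0) = 16.02, max(-0.3906, 0) = 0, max(-10.23, 0) = 0
Node uu (S = 54.69): V_uu = e^(−0.04)·[0.5201·43.3594 + 0.4799·16.0156] = 29.0515
Node ud (S = 32.81): V_ud = e^(−0.04)·[0.5201·16.0156 + 0.4799·0.0000] = 8.0031
Node dd (S = 19.69): V_dd = e^(−0.04)·[0.5201·0.0000 + 0.4799·0.0000] = 0.0000
Node u (S = 43.75): V_u = e^(−0.04)·[0.5201·29.0515 + 0.4799·8.0031] = 18.2073
Node d (S = 26.25): V_d = e^(−0.04)·[0.5201·8.0031 + 0.4799·0.0000] = 3.9992
Node 0 (S = 35): V_0 = e^(−0.04)·[0.5201·18.2073 + 0.4799·3.9992] = 10.9423

10.94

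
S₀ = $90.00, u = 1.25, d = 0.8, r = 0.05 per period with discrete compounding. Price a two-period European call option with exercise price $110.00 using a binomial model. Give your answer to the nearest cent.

$8.57

Risk-neutral probability p = (1 + 0.05 − 0.8)/(1.25 − 0.8) = 0.2500/0.4500 = 0.5556
Terminal stock prices: S_uu = 140.6, S_ud = 90, S_dd = 57.6
Terminal payoffs (S − K): max(30.62, 0) = 30.62, max(-20, 0) = 0, max(-52.4, 0) = 0
Node u (S = 112.5): V_u = 1/1.05·[0.5556·30.6250 + 0.4444·0.0000] = 16.2037
Node d (S = 72): V_d = 1/1.05·[0.5556·0.0000 + 0.4444·0.0000] = 0.0000
Node 0 (S = 90): V_0 = 1/1.05·[0.5556·16.2037 + 0.4444·0.0000] = 8.5734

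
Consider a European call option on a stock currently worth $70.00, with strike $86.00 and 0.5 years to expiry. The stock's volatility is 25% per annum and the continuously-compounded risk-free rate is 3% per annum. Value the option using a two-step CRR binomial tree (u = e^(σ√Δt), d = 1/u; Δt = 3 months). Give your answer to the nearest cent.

$0.95

CRR parameters: u = e^(σ√Δt) = e^(0.25·√0.25) = 1.1331, d = 1/u = 0.8825
Per-period rate: rΔt = 0.03·0.25 = 0.0075, so R = e^0.0075 = 1.0075
Risk-neutral probability p = (e^0.0075 − 0.8825)/(1.1331 − 0.8825) = 0.1250/0.2507 = 0.4988
Terminal stock prices: S_uu = 89.88, S_ud = 70, S_dd = 54.52
Terminal payoffs (S − K): max(3.882, 0) = 3.882, max(-16, 0) = 0, max(-31.48, 0) = 0
Node u (S = 79.32): V_u = e^(−0.0075)·[0.4988·3.8818 + 0.5012·0.0000] = 1.9219
Node d (S = 61.77): V_d = e^(−0.0075)·[0.4988·0.0000 + 0.5012·0.0000] = 0.0000
Node 0 (S = 70): V_0 = e^(−0.0075)·[0.4988·1.9219 + 0.5012·0.0000] = 0.9515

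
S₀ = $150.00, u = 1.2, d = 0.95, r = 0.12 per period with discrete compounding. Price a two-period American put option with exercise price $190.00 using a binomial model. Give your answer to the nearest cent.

Risk-neutral probability p = (1 + 0.12 − 0.95)/(1.2 − 0.95) = 0.1700/0.2500 = 0.6800
Terminal stock prices: S_uu = 216, S_ud = 171, S_dd = 135.4
Terminal payoffs (K − S): max(-26, 0) = 0, max(19, 0) = 19, max(54.62, 0) = 54.62
Node u (S = 180): continuation = 1/1.12·[0.6800·0.0000 + 0.3200·19.0000] = 5.4286; exercise value = 10.0000 > continuation, so V_u = 10.0000 (exercise)
Node d (S = 142.5): continuation = 1/1.12·[0.6800·19.0000 + 0.3200·54.6250] = 27.1429; exercise value = 47.5000 > continuation, so V_d = 47.5000 (exercise)
Node 0 (S = 150): continuation = 1/1.12·[0.6800·10.0000 + 0.3200·47.5000] = 19.6429; exercise value = 40.0000 > continuation, so V_0 = 40.0000 (exercise)

$40.00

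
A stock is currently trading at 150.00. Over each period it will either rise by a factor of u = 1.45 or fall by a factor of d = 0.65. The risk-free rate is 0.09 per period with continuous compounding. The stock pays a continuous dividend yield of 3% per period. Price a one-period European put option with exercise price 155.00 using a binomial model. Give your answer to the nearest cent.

Per-period risk-free factor R = e^0.09 = 1.0942; dividend-adjusted growth = e^(0.09−0.03) = 1.0618.
Risk-neutral probability p = (1.0618 − 0.65)/(1.45 − 0.65) = 0.4118/0.8000 = 0.5148
Terminal stock prices: S_u = 217.5, S_d = 97.5
Terminal payoffs (K − S): max(-62.5, 0) = 0, max(57.5, 0) = 57.5
Node 0 (S = 150): V_0 = e^(−0.09)·[0.5148·0.0000 + 0.4852·57.5000] = 25.4980

25.50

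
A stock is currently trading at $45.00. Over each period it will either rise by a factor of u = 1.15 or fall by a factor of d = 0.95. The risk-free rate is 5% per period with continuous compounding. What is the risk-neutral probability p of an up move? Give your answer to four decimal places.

Risk-neutral probability p = (e^0.05 − 0.95)/(1.15 − 0.95) = 0.1013/0.2000 = 0.5064

p = 0.5064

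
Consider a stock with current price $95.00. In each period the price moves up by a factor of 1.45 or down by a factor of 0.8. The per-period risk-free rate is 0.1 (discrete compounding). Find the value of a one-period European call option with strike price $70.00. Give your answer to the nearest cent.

$31.36

Risk-neutral probability p = (1 + 0.1 − 0.8)/(1.45 − 0.8) = 0.3000/0.6500 = 0.4615
Terminal stock prices: S_u = 137.8, S_d = 76
Terminal payoffs (S − K): max(67.75, 0) = 67.75, max(6, 0) = 6
Node 0 (S = 95): V_0 = 1/1.1·[0.4615·67.7500 + 0.5385·6.0000] = 31.3636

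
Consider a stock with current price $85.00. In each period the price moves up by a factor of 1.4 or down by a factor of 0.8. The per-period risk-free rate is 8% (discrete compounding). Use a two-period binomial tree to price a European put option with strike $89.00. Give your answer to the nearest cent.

Risk-neutral probability p = (1 + 0.08 − 0.8)/(1.4 − 0.8) = 0.2800/0.6000 = 0.4667
Terminal stock prices: S_uu = 166.6, S_ud = 95.2, S_dd = 54.4
Terminal payoffs (K − S): max(-77.6, 0) = 0, max(-6.2, 0) = 0, max(34.6, 0) = 34.6
Node u (S = 119): V_u = 1/1.08·[0.4667·0.0000 + 0.5333·0.0000] = 0.0000
Node d (S = 68): V_d = 1/1.08·[0.4667·0.0000 + 0.5333·34.6000] = 17.0864
Node 0 (S = 85): V_0 = 1/1.08·[0.4667·0.0000 + 0.5333·17.0864] = 8.4377

$8.44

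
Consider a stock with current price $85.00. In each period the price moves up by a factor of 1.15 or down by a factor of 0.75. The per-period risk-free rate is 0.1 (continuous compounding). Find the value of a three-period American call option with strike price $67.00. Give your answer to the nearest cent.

$35.70

Risk-neutral probability p = (e^0.1 − 0.75)/(1.15 − 0.75) = 0.3552/0.4000 = 0.8879
Terminal stock prices: S_uuu = 129.3, S_uud = 84.31, S_udd = 54.98, S_ddd = 35.86
Terminal payoffs (S − K): max(62.27, 0) = 62.27, max(17.31, 0) = 17.31, max(-12.02, 0) = 0, max(-31.14, 0) = 0
Node uu (S = 112.4): continuation = e^(−0.1)·[0.8879·62.2744 + 0.1121·17.3094] = 51.7884; exercise value = 45.4125 ≤ continuation, so V_uu = 51.7884
Node ud (S = 73.31): continuation = e^(−0.1)·[0.8879·17.3094 + 0.1121·0.0000] = 13.9069; exercise value = 6.3125 ≤ continuation, so V_ud = 13.9069
Node dd (S = 47.81): continuation = e^(−0.1)·[0.8879·0.0000 + 0.1121·0.0000] = 0.0000; exercise value = 0.0000 ≤ continuation, so V_dd = 0.0000
Node u (S = 97.75): continuation = e^(−0.1)·[0.8879·51.7884 + 0.1121·13.9069] = 43.0186; exercise value = 30.7500 ≤ continuation, so V_u = 43.0186
Node d (S = 63.75): continuation = e^(−0.1)·[0.8879·13.9069 + 0.1121·0.0000] = 11.1732; exercise value = 0.0000 ≤ continuation, so V_d = 11.1732
Node 0 (S = 85): continuation = e^(−0.1)·[0.8879·43.0186 + 0.1121·11.1732] = 35.6955; exercise value = 18.0000 ≤ continuation, so V_0 = 35.6955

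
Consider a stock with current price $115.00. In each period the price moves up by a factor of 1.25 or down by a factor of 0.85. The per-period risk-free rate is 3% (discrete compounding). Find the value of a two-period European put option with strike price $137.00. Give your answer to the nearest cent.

Risk-neutral probability p = (1 + 0.03 − 0.85)/(1.25 − 0.85) = 0.1800/0.4000 = 0.4500
Terminal stock prices: S_uu = 179.7, S_ud = 122.2, S_dd = 83.09
Terminal payoffs (K − S): max(-42.69, 0) = 0, max(14.81, 0) = 14.81, max(53.91, 0) = 53.91
Node u (S = 143.8): V_u = 1/1.03·[0.4500·0.0000 + 0.5500·14.8125] = 7.9096
Node d (S = 97.75): V_d = 1/1.03·[0.4500·14.8125 + 0.5500·53.9125] = 35.2597
Node 0 (S = 115): V_0 = 1/1.03·[0.4500·7.9096 + 0.5500·35.2597] = 22.2836

$22.28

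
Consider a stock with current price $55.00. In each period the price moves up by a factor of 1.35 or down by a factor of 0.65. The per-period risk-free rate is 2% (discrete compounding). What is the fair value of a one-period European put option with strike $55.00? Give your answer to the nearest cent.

Risk-neutral probability p = (1 + 0.02 − 0.65)/(1.35 − 0.65) = 0.3700/0.7000 = 0.5286
Terminal stock prices: S_u = 74.25, S_d = 35.75
Terminal payoffs (K − S): max(-19.25, 0) = 0, max(19.25, 0) = 19.25
Node 0 (S = 55): V_0 = 1/1.02·[0.5286·0.0000 + 0.4714·19.2500] = 8.8971

$8.90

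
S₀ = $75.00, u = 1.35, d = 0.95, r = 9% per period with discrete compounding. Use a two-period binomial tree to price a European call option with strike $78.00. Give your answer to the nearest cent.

$13.02

Risk-neutral probability p = (1 + 0.09 − 0.95)/(1.35 − 0.95) = 0.1400/0.4000 = 0.3500
Terminal stock prices: S_uu = 136.7, S_ud = 96.19, S_dd = 67.69
Terminal payoffs (S − K): max(58.69, 0) = 58.69, max(18.19, 0) = 18.19, max(-10.31, 0) = 0
Node u (S = 101.2): V_u = 1/1.09·[0.3500·58.6875 + 0.6500·18.1875] = 29.6904
Node d (S = 71.25): V_d = 1/1.09·[0.3500·18.1875 + 0.6500·0.0000] = 5.8400
Node 0 (S = 75): V_0 = 1/1.09·[0.3500·29.6904 + 0.6500·5.8400] = 13.0162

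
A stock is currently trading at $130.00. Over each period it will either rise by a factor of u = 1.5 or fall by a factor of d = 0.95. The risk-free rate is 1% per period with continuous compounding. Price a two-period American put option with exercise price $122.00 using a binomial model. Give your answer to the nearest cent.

Risk-neutral probability p = (e^0.01 − 0.95)/(1.5 − 0.95) = 0.0601/0.5500 = 0.1092
Terminal stock prices: S_uu = 292.5, S_ud = 185.2, S_dd = 117.3
Terminal payoffs (K − S): max(-170.5, 0) = 0, max(-63.25, 0) = 0, max(4.675, 0) = 4.675
Node u (S = 195): continuation = e^(−0.01)·[0.1092·0.0000 + 0.8908·0.0000] = 0.0000; exercise value = 0.0000 ≤ continuation, so V_u = 0.0000
Node d (S = 123.5): continuation = e^(−0.01)·[0.1092·0.0000 + 0.8908·4.6750] = 4.1231; exercise value = 0.0000 ≤ continuation, so V_d = 4.1231
Node 0 (S = 130): continuation = e^(−0.01)·[0.1092·0.0000 + 0.8908·4.1231] = 3.6364; exercise value = 0.0000 ≤ continuation, so V_0 = 3.6364

$3.64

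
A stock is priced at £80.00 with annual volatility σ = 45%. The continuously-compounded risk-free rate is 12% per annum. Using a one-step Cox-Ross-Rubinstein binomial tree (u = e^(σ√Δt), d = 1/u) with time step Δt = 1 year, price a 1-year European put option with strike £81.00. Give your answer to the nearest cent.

CRR parameters: u = e^(σ√Δt) = e^(0.45·√1) = 1.5683, d = 1/u = 0.6376
Per-period rate: rΔt = 0.12·1 = 0.12, so R = e^0.12 = 1.1275
Risk-neutral probability p = (e^0.12 − 0.6376)/(1.5683 − 0.6376) = 0.4899/0.9307 = 0.5264
Terminal stock prices: S_u = 125.5, S_d = 51.01
Terminal payoffs (K − S): max(-44.46, 0) = 0, max(29.99, 0) = 29.99
Node 0 (S = 80): V_0 = e^(−0.12)·[0.5264·0.0000 + 0.4736·29.9897] = 12.5983

£12.60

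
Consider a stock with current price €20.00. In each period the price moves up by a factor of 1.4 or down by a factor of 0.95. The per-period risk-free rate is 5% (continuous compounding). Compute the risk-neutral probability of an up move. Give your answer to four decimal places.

p = 0.2250

Risk-neutral probability p = (e^0.05 − 0.95)/(1.4 − 0.95) = 0.1013/0.4500 = 0.2250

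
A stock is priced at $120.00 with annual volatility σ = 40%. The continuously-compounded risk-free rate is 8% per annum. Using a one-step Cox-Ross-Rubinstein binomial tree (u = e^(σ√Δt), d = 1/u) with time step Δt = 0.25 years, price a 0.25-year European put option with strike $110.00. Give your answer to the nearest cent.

$5.76

CRR parameters: u = e^(σ√Δt) = e^(0.4·√0.25) = 1.2214, d = 1/u = 0.8187
Per-period rate: rΔt = 0.08·0.25 = 0.02, so R = e^0.02 = 1.0202
Risk-neutral probability p = (e^0.02 − 0.8187)/(1.2214 − 0.8187) = 0.2015/0.4027 = 0.5003
Terminal stock prices: S_u = 146.6, S_d = 98.25
Terminal payoffs (K − S): max(-36.57, 0) = 0, max(11.75, 0) = 11.75
Node 0 (S = 120): V_0 = e^(−0.02)·[0.5003·0.0000 + 0.4997·11.7523] = 5.7559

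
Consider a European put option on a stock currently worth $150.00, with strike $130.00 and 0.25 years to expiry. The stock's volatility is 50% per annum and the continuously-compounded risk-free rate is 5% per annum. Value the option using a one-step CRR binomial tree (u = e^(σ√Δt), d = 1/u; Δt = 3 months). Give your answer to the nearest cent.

$6.99

CRR parameters: u = e^(σ√Δt) = e^(0.5·√0.25) = 1.2840, d = 1/u = 0.7788
Per-period rate: rΔt = 0.05·0.25 = 0.0125, so R = e^0.0125 = 1.0126
Risk-neutral probability p = (e^0.0125 − 0.7788)/(1.2840 − 0.7788) = 0.2338/0.5052 = 0.4627
Terminal stock prices: S_u = 192.6, S_d = 116.8
Terminal payoffs (K − S): max(-62.6, 0) = 0, max(13.18, 0) = 13.18
Node 0 (S = 150): V_0 = e^(−0.0125)·[0.4627·0.0000 + 0.5373·13.1799] = 6.9933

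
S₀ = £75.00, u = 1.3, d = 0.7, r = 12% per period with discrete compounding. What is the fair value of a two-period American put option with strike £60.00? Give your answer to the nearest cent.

Risk-neutral probability p = (1 + 0.12 − 0.7)/(1.3 − 0.7) = 0.4200/0.6000 = 0.7000
Terminal stock prices: S_uu = 126.8, S_ud = 68.25, S_dd = 36.75
Terminal payoffs (K − S): max(-66.75, 0) = 0, max(-8.25, 0) = 0, max(23.25, 0) = 23.25
Node u (S = 97.5): continuation = 1/1.12·[0.7000·0.0000 + 0.3000·0.0000] = 0.0000; exercise value = 0.0000 ≤ continuation, so V_u = 0.0000
Node d (S = 52.5): continuation = 1/1.12·[0.7000·0.0000 + 0.3000·23.2500] = 6.2277; exercise value = 7.5000 > continuation, so V_d = 7.5000 (exercise)
Node 0 (S = 75): continuation = 1/1.12·[0.7000·0.0000 + 0.3000·7.5000] = 2.0089; exercise value = 0.0000 ≤ continuation, so V_0 = 2.0089

£2.01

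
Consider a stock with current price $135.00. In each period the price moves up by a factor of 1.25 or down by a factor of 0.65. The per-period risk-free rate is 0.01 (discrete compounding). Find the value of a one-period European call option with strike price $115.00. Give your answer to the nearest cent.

Risk-neutral probability p = (1 + 0.01 − 0.65)/(1.25 − 0.65) = 0.3600/0.6000 = 0.6000
Terminal stock prices: S_u = 168.8, S_d = 87.75
Terminal payoffs (S − K): max(53.75, 0) = 53.75, max(-27.25, 0) = 0
Node 0 (S = 135): V_0 = 1/1.01·[0.6000·53.7500 + 0.4000·0.0000] = 31.9307

$31.93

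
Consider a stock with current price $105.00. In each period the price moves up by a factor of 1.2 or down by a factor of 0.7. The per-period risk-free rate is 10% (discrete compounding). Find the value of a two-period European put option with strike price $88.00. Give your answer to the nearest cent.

$1.21

Risk-neutral probability p = (1 + 0.1 − 0.7)/(1.2 − 0.7) = 0.4000/0.5000 = 0.8000
Terminal stock prices: S_uu = 151.2, S_ud = 88.2, S_dd = 51.45
Terminal payoffs (K − S): max(-63.2, 0) = 0, max(-0.2, 0) = 0, max(36.55, 0) = 36.55
Node u (S = 126): V_u = 1/1.1·[0.8000·0.0000 + 0.2000·0.0000] = 0.0000
Node d (S = 73.5): V_d = 1/1.1·[0.8000·0.0000 + 0.2000·36.5500] = 6.6455
Node 0 (S = 105): V_0 = 1/1.1·[0.8000·0.0000 + 0.2000·6.6455] = 1.2083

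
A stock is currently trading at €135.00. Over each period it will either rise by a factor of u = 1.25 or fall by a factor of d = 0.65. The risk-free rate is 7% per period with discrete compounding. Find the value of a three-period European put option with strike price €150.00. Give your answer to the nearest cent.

€19.27

Risk-neutral probability p = (1 + 0.07 − 0.65)/(1.25 − 0.65) = 0.4200/0.6000 = 0.7000
Terminal stock prices: S_uuu = 263.7, S_uud = 137.1, S_udd = 71.3, S_ddd = 37.07
Terminal payoffs (K − S): max(-113.7, 0) = 0, max(12.89, 0) = 12.89, max(78.7, 0) = 78.7, max(112.9, 0) = 112.9
Node uu (S = 210.9): V_uu = 1/1.07·[0.7000·0.0000 + 0.3000·12.8906] = 3.6142
Node ud (S = 109.7): V_ud = 1/1.07·[0.7000·12.8906 + 0.3000·78.7031] = 30.4994
Node dd (S = 57.04): V_dd = 1/1.07·[0.7000·78.7031 + 0.3000·112.9256] = 83.1494
Node u (S = 168.8): V_u = 1/1.07·[0.7000·3.6142 + 0.3000·30.4994] = 10.9157
Node d (S = 87.75): V_d = 1/1.07·[0.7000·30.4994 + 0.3000·83.1494] = 43.2658
Node 0 (S = 135): V_0 = 1/1.07·[0.7000·10.9157 + 0.3000·43.2658] = 19.2717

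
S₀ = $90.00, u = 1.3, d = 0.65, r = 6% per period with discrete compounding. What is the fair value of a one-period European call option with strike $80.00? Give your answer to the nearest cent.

$22.02

Risk-neutral probability p = (1 + 0.06 − 0.65)/(1.3 − 0.65) = 0.4100/0.6500 = 0.6308
Terminal stock prices: S_u = 117, S_d = 58.5
Terminal payoffs (S − K): max(37, 0) = 37, max(-21.5, 0) = 0
Node 0 (S = 90): V_0 = 1/1.06·[0.6308·37.0000 + 0.3692·0.0000] = 22.0174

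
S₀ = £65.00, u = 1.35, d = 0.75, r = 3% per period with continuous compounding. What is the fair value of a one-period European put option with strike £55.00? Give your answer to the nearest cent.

£3.23

Risk-neutral probability p = (e^0.03 − 0.75)/(1.35 − 0.75) = 0.2805/0.6000 = 0.4674
Terminal stock prices: S_u = 87.75, S_d = 48.75
Terminal payoffs (K − S): max(-32.75, 0) = 0, max(6.25, 0) = 6.25
Node 0 (S = 65): V_0 = e^(−0.03)·[0.4674·0.0000 + 0.5326·6.2500] = 3.2302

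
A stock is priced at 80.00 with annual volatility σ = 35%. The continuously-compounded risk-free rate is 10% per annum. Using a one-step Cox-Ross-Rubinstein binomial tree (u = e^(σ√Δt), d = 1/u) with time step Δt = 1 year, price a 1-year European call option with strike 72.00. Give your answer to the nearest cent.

21.06

CRR parameters: u = e^(σ√Δt) = e^(0.35·√1) = 1.4191, d = 1/u = 0.7047
Per-period rate: rΔt = 0.1·1 = 0.1, so R = e^0.1 = 1.1052
Risk-neutral probability p = (e^0.1 − 0.7047)/(1.4191 − 0.7047) = 0.4005/0.7144 = 0.5606
Terminal stock prices: S_u = 113.5, S_d = 56.38
Terminal payoffs (S − K): max(41.53, 0) = 41.53, max(-15.62, 0) = 0
Node 0 (S = 80): V_0 = e^(−0.1)·[0.5606·41.5254 + 0.4394·0.0000] = 21.0639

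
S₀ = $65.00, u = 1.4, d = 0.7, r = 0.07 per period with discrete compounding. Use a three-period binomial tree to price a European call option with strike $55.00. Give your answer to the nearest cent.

Risk-neutral probability p = (1 + 0.07 − 0.7)/(1.4 − 0.7) = 0.3700/0.7000 = 0.5286
Terminal stock prices: S_uuu = 178.4, S_uud = 89.18, S_udd = 44.59, S_ddd = 22.29
Terminal payoffs (S − K): max(123.4, 0) = 123.4, max(34.18, 0) = 34.18, max(-10.41, 0) = 0, max(-32.71, 0) = 0
Node uu (S = 127.4): V_uu = 1/1.07·[0.5286·123.3600 + 0.4714·34.1800] = 75.9981
Node ud (S = 63.7): V_ud = 1/1.07·[0.5286·34.1800 + 0.4714·0.0000] = 16.8846
Node dd (S = 31.85): V_dd = 1/1.07·[0.5286·0.0000 + 0.4714·0.0000] = 0.0000
Node u (S = 91): V_u = 1/1.07·[0.5286·75.9981 + 0.4714·16.8846] = 44.9816
Node d (S = 45.5): V_d = 1/1.07·[0.5286·16.8846 + 0.4714·0.0000] = 8.3409
Node 0 (S = 65): V_0 = 1/1.07·[0.5286·44.9816 + 0.4714·8.3409] = 25.8955

$25.90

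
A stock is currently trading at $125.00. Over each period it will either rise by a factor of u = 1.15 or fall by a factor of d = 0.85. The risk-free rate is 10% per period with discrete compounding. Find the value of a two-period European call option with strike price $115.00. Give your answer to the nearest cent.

$30.53

Risk-neutral probability p = (1 + 0.1 − 0.85)/(1.15 − 0.85) = 0.2500/0.3000 = 0.8333
Terminal stock prices: S_uu = 165.3, S_ud = 122.2, S_dd = 90.31
Terminal payoffs (S − K): max(50.31, 0) = 50.31, max(7.188, 0) = 7.188, max(-24.69, 0) = 0
Node u (S = 143.8): V_u = 1/1.1·[0.8333·50.3125 + 0.1667·7.1875] = 39.2045
Node d (S = 106.2): V_d = 1/1.1·[0.8333·7.1875 + 0.1667·0.0000] = 5.4451
Node 0 (S = 125): V_0 = 1/1.1·[0.8333·39.2045 + 0.1667·5.4451] = 30.5254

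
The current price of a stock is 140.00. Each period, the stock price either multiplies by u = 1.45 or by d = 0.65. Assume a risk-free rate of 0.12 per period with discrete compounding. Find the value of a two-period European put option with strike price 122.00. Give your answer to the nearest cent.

Risk-neutral probability p = (1 + 0.12 − 0.65)/(1.45 − 0.65) = 0.4700/0.8000 = 0.5875
Terminal stock prices: S_uu = 294.4, S_ud = 132, S_dd = 59.15
Terminal payoffs (K − S): max(-172.4, 0) = 0, max(-9.95, 0) = 0, max(62.85, 0) = 62.85
Node u (S = 203): V_u = 1/1.12·[0.5875·0.0000 + 0.4125·0.0000] = 0.0000
Node d (S = 91): V_d = 1/1.12·[0.5875·0.0000 + 0.4125·62.8500] = 23.1479
Node 0 (S = 140): V_0 = 1/1.12·[0.5875·0.0000 + 0.4125·23.1479] = 8.5254

8.53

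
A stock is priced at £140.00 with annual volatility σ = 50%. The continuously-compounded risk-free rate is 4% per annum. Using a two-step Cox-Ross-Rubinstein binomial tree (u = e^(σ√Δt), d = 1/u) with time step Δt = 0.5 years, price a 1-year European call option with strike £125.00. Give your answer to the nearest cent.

£36.74

CRR parameters: u = e^(σ√Δt) = e^(0.5·√0.5) = 1.4241, d = 1/u = 0.7022
Per-period rate: rΔt = 0.04·0.5 = 0.02, so R = e^0.02 = 1.0202
Risk-neutral probability p = (e^0.02 − 0.7022)/(1.4241 − 0.7022) = 0.3180/0.7219 = 0.4405
Terminal stock prices: S_uu = 283.9, S_ud = 140, S_dd = 69.03
Terminal payoffs (S − K): max(158.9, 0) = 158.9, max(15, 0) = 15, max(-55.97, 0) = 0
Node u (S = 199.4): V_u = e^(−0.02)·[0.4405·158.9361 + 0.5595·15.0000] = 76.8518
Node d (S = 98.31): V_d = e^(−0.02)·[0.4405·15.0000 + 0.5595·0.0000] = 6.4767
Node 0 (S = 140): V_0 = e^(−0.02)·[0.4405·76.8518 + 0.5595·6.4767] = 36.7351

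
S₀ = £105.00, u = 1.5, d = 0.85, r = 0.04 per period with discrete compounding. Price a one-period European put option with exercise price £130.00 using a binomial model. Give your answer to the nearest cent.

Risk-neutral probability p = (1 + 0.04 − 0.85)/(1.5 − 0.85) = 0.1900/0.6500 = 0.2923
Terminal stock prices: S_u = 157.5, S_d = 89.25
Terminal payoffs (K − S): max(-27.5, 0) = 0, max(40.75, 0) = 40.75
Node 0 (S = 105): V_0 = 1/1.04·[0.2923·0.0000 + 0.7077·40.7500] = 27.7293

£27.73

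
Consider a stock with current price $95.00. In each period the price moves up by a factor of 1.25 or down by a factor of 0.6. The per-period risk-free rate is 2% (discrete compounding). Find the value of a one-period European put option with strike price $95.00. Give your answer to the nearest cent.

$13.18

Risk-neutral probability p = (1 + 0.02 − 0.6)/(1.25 − 0.6) = 0.4200/0.6500 = 0.6462
Terminal stock prices: S_u = 118.8, S_d = 57
Terminal payoffs (K − S): max(-23.75, 0) = 0, max(38, 0) = 38
Node 0 (S = 95): V_0 = 1/1.02·[0.6462·0.0000 + 0.3538·38.0000] = 13.1825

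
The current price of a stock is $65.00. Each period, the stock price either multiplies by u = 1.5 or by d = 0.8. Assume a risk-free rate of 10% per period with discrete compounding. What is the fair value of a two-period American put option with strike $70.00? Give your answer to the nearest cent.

$9.35

Risk-neutral probability p = (1 + 0.1 − 0.8)/(1.5 − 0.8) = 0.3000/0.7000 = 0.4286
Terminal stock prices: S_uu = 146.2, S_ud = 78, S_dd = 41.6
Terminal payoffs (K − S): max(-76.25, 0) = 0, max(-8, 0) = 0, max(28.4, 0) = 28.4
Node u (S = 97.5): continuation = 1/1.1·[0.4286·0.0000 + 0.5714·0.0000] = 0.0000; exercise value = 0.0000 ≤ continuation, so V_u = 0.0000
Node d (S = 52): continuation = 1/1.1·[0.4286·0.0000 + 0.5714·28.4000] = 14.7532; exercise value = 18.0000 > continuation, so V_d = 18.0000 (exercise)
Node 0 (S = 65): continuation = 1/1.1·[0.4286·0.0000 + 0.5714·18.0000] = 9.3506; exercise value = 5.0000 ≤ continuation, so V_0 = 9.3506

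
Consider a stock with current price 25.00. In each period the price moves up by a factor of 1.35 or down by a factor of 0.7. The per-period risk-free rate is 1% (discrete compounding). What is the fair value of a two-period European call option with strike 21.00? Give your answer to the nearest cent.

Risk-neutral probability p = (1 + 0.01 − 0.7)/(1.35 − 0.7) = 0.3100/0.6500 = 0.4769
Terminal stock prices: S_uu = 45.56, S_ud = 23.62, S_dd = 12.25
Terminal payoffs (S − K): max(24.56, 0) = 24.56, max(2.625, 0) = 2.625, max(-8.75, 0) = 0
Node u (S = 33.75): V_u = 1/1.01·[0.4769·24.5625 + 0.5231·2.6250] = 12.9579
Node d (S = 17.5): V_d = 1/1.01·[0.4769·2.6250 + 0.5231·0.0000] = 1.2395
Node 0 (S = 25): V_0 = 1/1.01·[0.4769·12.9579 + 0.5231·1.2395] = 6.7607

6.76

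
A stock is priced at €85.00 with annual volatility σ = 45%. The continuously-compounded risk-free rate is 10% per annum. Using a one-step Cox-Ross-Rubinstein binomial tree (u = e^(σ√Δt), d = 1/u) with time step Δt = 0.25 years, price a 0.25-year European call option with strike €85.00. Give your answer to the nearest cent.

CRR parameters: u = e^(σ√Δt) = e^(0.45·√0.25) = 1.2523, d = 1/u = 0.7985
Per-period rate: rΔt = 0.1·0.25 = 0.025, so R = e^0.025 = 1.0253
Risk-neutral probability p = (e^0.025 − 0.7985)/(1.2523 − 0.7985) = 0.2268/0.4538 = 0.4998
Terminal stock prices: S_u = 106.4, S_d = 67.87
Terminal payoffs (S − K): max(21.45, 0) = 21.45, max(-17.13, 0) = 0
Node 0 (S = 85): V_0 = e^(−0.025)·[0.4998·21.4474 + 0.5002·0.0000] = 10.4541

€10.45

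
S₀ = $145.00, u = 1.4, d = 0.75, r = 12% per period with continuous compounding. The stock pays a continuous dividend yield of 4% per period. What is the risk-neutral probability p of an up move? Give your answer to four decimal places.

p = 0.5127

Per-period risk-free factor R = e^0.12 = 1.1275; dividend-adjusted growth = e^(0.12−0.04) = 1.0833.
Risk-neutral probability p = (1.0833 − 0.75)/(1.4 − 0.75) = 0.3333/0.6500 = 0.5127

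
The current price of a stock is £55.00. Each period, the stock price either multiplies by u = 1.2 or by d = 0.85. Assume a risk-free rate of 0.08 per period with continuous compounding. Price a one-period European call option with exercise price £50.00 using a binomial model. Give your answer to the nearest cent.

Risk-neutral probability p = (e^0.08 − 0.85)/(1.2 − 0.85) = 0.2333/0.3500 = 0.6665
Terminal stock prices: S_u = 66, S_d = 46.75
Terminal payoffs (S − K): max(16, 0) = 16, max(-3.25, 0) = 0
Node 0 (S = 55): V_0 = e^(−0.08)·[0.6665·16.0000 + 0.3335·0.0000] = 9.8446

£9.84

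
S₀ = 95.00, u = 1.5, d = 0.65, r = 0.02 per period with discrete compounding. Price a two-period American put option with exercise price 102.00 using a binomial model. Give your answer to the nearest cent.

24.50

Risk-neutral probability p = (1 + 0.02 − 0.65)/(1.5 − 0.65) = 0.3700/0.8500 = 0.4353
Terminal stock prices: S_uu = 213.8, S_ud = 92.62, S_dd = 40.14
Terminal payoffs (K − S): max(-111.8, 0) = 0, max(9.375, 0) = 9.375, max(61.86, 0) = 61.86
Node u (S = 142.5): continuation = 1/1.02·[0.4353·0.0000 + 0.5647·9.3750] = 5.1903; exercise value = 0.0000 ≤ continuation, so V_u = 5.1903
Node d (S = 61.75): continuation = 1/1.02·[0.4353·9.3750 + 0.5647·61.8625] = 38.2500; exercise value = 40.2500 > continuation, so V_d = 40.2500 (exercise)
Node 0 (S = 95): continuation = 1/1.02·[0.4353·5.1903 + 0.5647·40.2500] = 24.4987; exercise value = 7.0000 ≤ continuation, so V_0 = 24.4987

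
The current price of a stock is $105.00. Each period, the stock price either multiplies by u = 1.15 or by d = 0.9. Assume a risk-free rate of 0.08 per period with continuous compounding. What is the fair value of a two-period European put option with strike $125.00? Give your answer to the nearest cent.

Risk-neutral probability p = (e^0.08 − 0.9)/(1.15 − 0.9) = 0.1833/0.2500 = 0.7331
Terminal stock prices: S_uu = 138.9, S_ud = 108.7, S_dd = 85.05
Terminal payoffs (K − S): max(-13.86, 0) = 0, max(16.33, 0) = 16.33, max(39.95, 0) = 39.95
Node u (S = 120.7): V_u = e^(−0.08)·[0.7331·0.0000 + 0.2669·16.3250] = 4.0214
Node d (S = 94.5): V_d = e^(−0.08)·[0.7331·16.3250 + 0.2669·39.9500] = 20.8895
Node 0 (S = 105): V_0 = e^(−0.08)·[0.7331·4.0214 + 0.2669·20.8895] = 7.8675

$7.87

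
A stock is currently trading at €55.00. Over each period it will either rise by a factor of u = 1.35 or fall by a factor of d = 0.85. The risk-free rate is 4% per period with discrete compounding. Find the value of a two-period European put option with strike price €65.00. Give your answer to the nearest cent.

Risk-neutral probability p = (1 + 0.04 − 0.85)/(1.35 − 0.85) = 0.1900/0.5000 = 0.3800
Terminal stock prices: S_uu = 100.2, S_ud = 63.11, S_dd = 39.74
Terminal payoffs (K − S): max(-35.24, 0) = 0, max(1.888, 0) = 1.888, max(25.26, 0) = 25.26
Node u (S = 74.25): V_u = 1/1.04·[0.3800·0.0000 + 0.6200·1.8875] = 1.1252
Node d (S = 46.75): V_d = 1/1.04·[0.3800·1.8875 + 0.6200·25.2625] = 15.7500
Node 0 (S = 55): V_0 = 1/1.04·[0.3800·1.1252 + 0.6200·15.7500] = 9.8006

€9.80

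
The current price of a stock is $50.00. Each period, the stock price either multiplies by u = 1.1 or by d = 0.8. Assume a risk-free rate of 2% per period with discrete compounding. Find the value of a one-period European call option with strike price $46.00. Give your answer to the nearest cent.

$6.47

Risk-neutral probability p = (1 + 0.02 − 0.8)/(1.1 − 0.8) = 0.2200/0.3000 = 0.7333
Terminal stock prices: S_u = 55, S_d = 40
Terminal payoffs (S − K): max(9, 0) = 9, max(-6, 0) = 0
Node 0 (S = 50): V_0 = 1/1.02·[0.7333·9.0000 + 0.2667·0.0000] = 6.4706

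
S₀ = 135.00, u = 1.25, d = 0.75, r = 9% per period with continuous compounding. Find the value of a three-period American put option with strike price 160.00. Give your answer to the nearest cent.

Risk-neutral probability p = (e^0.09 − 0.75)/(1.25 − 0.75) = 0.3442/0.5000 = 0.6883
Terminal stock prices: S_uuu = 263.7, S_uud = 158.2, S_udd = 94.92, S_ddd = 56.95
Terminal payoffs (K − S): max(-103.7, 0) = 0, max(1.797, 0) = 1.797, max(65.08, 0) = 65.08, max(103, 0) = 103
Node uu (S = 210.9): continuation = e^(−0.09)·[0.6883·0.0000 + 0.3117·1.7969] = 0.5118; exercise value = 0.0000 ≤ continuation, so V_uu = 0.5118
Node ud (S = 126.6): continuation = e^(−0.09)·[0.6883·1.7969 + 0.3117·65.0781] = 19.6665; exercise value = 33.4375 > continuation, so V_ud = 33.4375 (exercise)
Node dd (S = 75.94): continuation = e^(−0.09)·[0.6883·65.0781 + 0.3117·103.0469] = 70.2915; exercise value = 84.0625 > continuation, so V_dd = 84.0625 (exercise)
Node u (S = 168.8): continuation = e^(−0.09)·[0.6883·0.5118 + 0.3117·33.4375] = 9.8459; exercise value = 0.0000 ≤ continuation, so V_u = 9.8459
Node d (S = 101.2): continuation = e^(−0.09)·[0.6883·33.4375 + 0.3117·84.0625] = 44.9790; exercise value = 58.7500 > continuation, so V_d = 58.7500 (exercise)
Node 0 (S = 135): continuation = e^(−0.09)·[0.6883·9.8459 + 0.3117·58.7500] = 22.9277; exercise value = 25.0000 > continuation, so V_0 = 25.0000 (exercise)

25.00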